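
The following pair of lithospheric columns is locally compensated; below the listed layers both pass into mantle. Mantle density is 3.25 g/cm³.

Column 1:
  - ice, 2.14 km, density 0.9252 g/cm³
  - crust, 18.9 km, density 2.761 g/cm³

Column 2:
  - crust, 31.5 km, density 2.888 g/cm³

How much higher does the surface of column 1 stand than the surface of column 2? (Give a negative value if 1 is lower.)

For any compensation level in the mantle, the mantle terms cancel and isostasy reduces to e = (Σt_1 − Σt_2) − (Σ(ρt)_1 − Σ(ρt)_2) / ρ_m.
Σt_1 = 21.04 km; Σt_2 = 31.5 km; Σ(ρt)_1 = 54.162828; Σ(ρt)_2 = 90.972 (in km·g/cm³).
e = (21.04 − 31.5) − (54.162828 − 90.972) / 3.25 = 0.866 km.

0.866 km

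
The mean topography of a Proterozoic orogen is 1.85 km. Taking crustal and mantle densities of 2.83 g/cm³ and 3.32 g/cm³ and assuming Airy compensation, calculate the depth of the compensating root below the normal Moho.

10.7 km

Balancing pressure at the compensation depth: the weight of the topography is balanced by the buoyancy of the root, ρ_c h = (ρ_m − ρ_c) r.
r = h · ρ_c / (ρ_m − ρ_c) = 1.85 km × 2.83 / (3.32 − 2.83) = 10.7 km.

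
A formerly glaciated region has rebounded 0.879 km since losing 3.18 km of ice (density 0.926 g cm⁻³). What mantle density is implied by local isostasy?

3.35 g cm⁻³

ρ_m = ρ_ice t / u = 0.926 × 3.18 km/0.879 km = 3.35 g cm⁻³.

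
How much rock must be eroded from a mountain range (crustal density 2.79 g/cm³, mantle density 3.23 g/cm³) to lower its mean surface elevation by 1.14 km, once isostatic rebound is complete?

Net drop Δ = e − u = e − e ρ_c/ρ_m = e (ρ_m − ρ_c)/ρ_m.
e = Δ ρ_m/(ρ_m − ρ_c) = 1.14 km × 3.23/0.44 = 8.37 km.

8.37 km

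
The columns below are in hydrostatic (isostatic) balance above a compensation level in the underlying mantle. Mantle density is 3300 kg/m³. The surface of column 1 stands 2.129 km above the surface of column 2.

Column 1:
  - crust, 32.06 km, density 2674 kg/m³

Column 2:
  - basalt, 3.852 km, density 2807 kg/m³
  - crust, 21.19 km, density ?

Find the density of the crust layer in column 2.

Take the compensation level at the base of the deeper column (depth z_c below the surface of column 1) and equate Σ ρ_i t_i down to z_c; mantle fills any gap and the z_c terms cancel.
Column 1: 32.06×2674 + (z_c − 32.06)×3300
Column 2: 2.129×0 + 3.852×2807 + 21.19×ρ + (z_c − 2.129 − 25.042)×3300
The z_c×3300 term appears on both sides and cancels. Collect the known terms of each column as K = Σ(ρt)_known − 3300 × (depth of known layers): K_1 = 85728.44 − 3300×32.06 = −20069.56; K_2 = 10812.564 − 3300×(2.129 + 25.042) = −78851.736.
Balance: K_1 = K_2 + 21.19×ρ, so ρ = (K_1 − K_2)/21.19 = 58782.2/21.19 = 2770 kg/m³.

2770 kg/m³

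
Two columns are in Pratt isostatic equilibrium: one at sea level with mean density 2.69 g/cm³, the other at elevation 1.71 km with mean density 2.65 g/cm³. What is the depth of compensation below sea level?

113 km

ρ_ref D = ρ (D + h) → D (ρ_ref − ρ) = ρ h.
D = ρ h/(ρ_ref − ρ) = 2.65 × 1.71 km/(2.69 − 2.65) = 113 km.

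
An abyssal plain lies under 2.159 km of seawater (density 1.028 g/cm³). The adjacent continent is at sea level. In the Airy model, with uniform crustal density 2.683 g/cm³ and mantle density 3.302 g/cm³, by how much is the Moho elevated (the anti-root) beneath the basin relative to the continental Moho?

By Archimedes' principle applied to the lithosphere: replacing crust with seawater at the top is compensated by replacing crust with mantle at the base: d (ρ_c − ρ_w) = a (ρ_m − ρ_c).
a = d (ρ_c − ρ_w)/(ρ_m − ρ_c) = 2.159 km × 1.655/0.619 = 5.77 km.

5.77 km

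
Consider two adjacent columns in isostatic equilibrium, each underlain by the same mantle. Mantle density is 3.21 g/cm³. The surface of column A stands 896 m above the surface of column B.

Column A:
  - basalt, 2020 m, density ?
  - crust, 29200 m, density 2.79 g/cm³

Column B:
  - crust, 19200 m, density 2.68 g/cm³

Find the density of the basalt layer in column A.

2.82 g/cm³

Take the compensation level at the base of the deeper column (depth z_c below the surface of column A) and equate Σ ρ_i t_i down to z_c; mantle fills any gap and the z_c terms cancel.
Column A: 2020×ρ + 29200×2.79 + (z_c − 31220)×3.21
Column B: 896×0 + 19200×2.68 + (z_c − 896 − 19200)×3.21
The z_c×3.21 term appears on both sides and cancels. Collect the known terms of each column as K = Σ(ρt)_known − 3.21 × (depth of known layers): K_A = 81468 − 3.21×31220 = −18748.2; K_B = 51456 − 3.21×(896 + 19200) = −13052.16.
Balance: K_A + 2020×ρ = K_B, so ρ = (K_B − K_A)/2020 = 5696.04/2020 = 2.82 g/cm³.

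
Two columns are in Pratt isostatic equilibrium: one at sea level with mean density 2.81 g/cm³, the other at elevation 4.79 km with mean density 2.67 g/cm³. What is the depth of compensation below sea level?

91.4 km

ρ_ref D = ρ (D + h) → D (ρ_ref − ρ) = ρ h.
D = ρ h/(ρ_ref − ρ) = 2.67 × 4.79 km/(2.81 − 2.67) = 91.4 km.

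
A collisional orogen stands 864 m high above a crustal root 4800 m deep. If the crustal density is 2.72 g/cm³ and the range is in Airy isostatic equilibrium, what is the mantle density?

Airy balance: ρ_c h = (ρ_m − ρ_c) r → ρ_m = ρ_c (1 + h/r).
ρ_m = 2.72 × (1 + 864 m/4800 m) = 3.21 g/cm³.

3.21 g/cm³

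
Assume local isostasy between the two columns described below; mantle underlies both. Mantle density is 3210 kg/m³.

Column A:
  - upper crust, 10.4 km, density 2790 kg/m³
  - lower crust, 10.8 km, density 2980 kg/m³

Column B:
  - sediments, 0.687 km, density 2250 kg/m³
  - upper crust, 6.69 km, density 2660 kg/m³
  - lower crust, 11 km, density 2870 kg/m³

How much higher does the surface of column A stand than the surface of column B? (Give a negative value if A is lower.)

−0.382 km

For any compensation level in the mantle, the mantle terms cancel and isostasy reduces to e = (Σt_A − Σt_B) − (Σ(ρt)_A − Σ(ρt)_B) / ρ_m.
Σt_A = 21.2 km; Σt_B = 18.377 km; Σ(ρt)_A = 61200; Σ(ρt)_B = 50911.15 (in km·kg/m³).
e = (21.2 − 18.377) − (61200 − 50911.15) / 3210 = −0.382 km.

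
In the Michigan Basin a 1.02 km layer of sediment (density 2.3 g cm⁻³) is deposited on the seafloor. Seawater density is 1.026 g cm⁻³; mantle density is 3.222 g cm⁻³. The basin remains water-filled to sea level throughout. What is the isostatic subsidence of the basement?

0.592 km

Submarine loading: the sediment displaces seawater, and the subsidence is in turn flooded, so s (ρ_m − ρ_w) = t (ρ_sed − ρ_w).
s = 1.02 km × (2.3 − 1.026) / (3.222 − 1.026) = 0.592 km.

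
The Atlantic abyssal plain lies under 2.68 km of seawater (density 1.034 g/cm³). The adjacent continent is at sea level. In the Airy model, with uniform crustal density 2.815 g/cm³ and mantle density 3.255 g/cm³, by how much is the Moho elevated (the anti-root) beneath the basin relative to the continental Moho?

By Archimedes' principle applied to the lithosphere: replacing crust with seawater at the top is compensated by replacing crust with mantle at the base: d (ρ_c − ρ_w) = a (ρ_m − ρ_c).
a = d (ρ_c − ρ_w)/(ρ_m − ρ_c) = 2.68 km × 1.781/0.44 = 10.8 km.

10.8 km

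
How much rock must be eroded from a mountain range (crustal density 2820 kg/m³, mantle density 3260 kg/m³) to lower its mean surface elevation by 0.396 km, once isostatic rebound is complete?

2.93 km

Net drop Δ = e − u = e − e ρ_c/ρ_m = e (ρ_m − ρ_c)/ρ_m.
e = Δ ρ_m/(ρ_m − ρ_c) = 0.396 km × 3260/440 = 2.93 km.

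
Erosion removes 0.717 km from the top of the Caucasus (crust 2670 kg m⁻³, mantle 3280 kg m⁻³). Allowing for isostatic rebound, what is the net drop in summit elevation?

0.133 km

Rebound u = e ρ_c/ρ_m = 0.717 km × 2670/3280 = 0.5837 km.
Net surface drop = e − u = 0.717 km − 0.5837 km = e (ρ_m − ρ_c)/ρ_m = 0.133 km.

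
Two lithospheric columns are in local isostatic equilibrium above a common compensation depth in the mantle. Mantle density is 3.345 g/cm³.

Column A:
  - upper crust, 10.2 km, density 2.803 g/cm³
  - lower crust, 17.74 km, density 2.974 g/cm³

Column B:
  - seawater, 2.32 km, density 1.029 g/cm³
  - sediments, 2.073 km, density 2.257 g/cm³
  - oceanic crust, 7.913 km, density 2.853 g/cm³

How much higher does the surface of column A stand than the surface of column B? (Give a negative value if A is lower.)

0.176 km

For any compensation level in the mantle, the mantle terms cancel and isostasy reduces to e = (Σt_A − Σt_B) − (Σ(ρt)_A − Σ(ρt)_B) / ρ_m.
Σt_A = 27.94 km; Σt_B = 12.306 km; Σ(ρt)_A = 81.34936; Σ(ρt)_B = 29.64183 (in km·g/cm³).
e = (27.94 − 12.306) − (81.34936 − 29.64183) / 3.345 = 0.176 km.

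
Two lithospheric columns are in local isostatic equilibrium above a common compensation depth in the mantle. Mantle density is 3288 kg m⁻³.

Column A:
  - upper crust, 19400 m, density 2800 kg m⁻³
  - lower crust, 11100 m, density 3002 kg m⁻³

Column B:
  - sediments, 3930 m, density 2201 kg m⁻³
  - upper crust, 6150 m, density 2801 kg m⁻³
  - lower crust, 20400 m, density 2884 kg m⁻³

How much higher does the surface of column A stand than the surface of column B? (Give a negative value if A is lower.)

For any compensation level in the mantle, the mantle terms cancel and isostasy reduces to e = (Σt_A − Σt_B) − (Σ(ρt)_A − Σ(ρt)_B) / ρ_m.
Σt_A = 30500 m; Σt_B = 30480 m; Σ(ρt)_A = 87642200; Σ(ρt)_B = 84709680 (in m·kg m⁻³).
e = (30500 − 30480) − (87642200 − 84709680) / 3288 = −872 m.

−872 m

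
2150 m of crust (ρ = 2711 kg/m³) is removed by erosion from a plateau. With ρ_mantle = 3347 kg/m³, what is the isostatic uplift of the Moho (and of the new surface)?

Unloading: uplift u = e ρ_c/ρ_m = 2150 m × 2711/3347 = 1740 m.

1740 m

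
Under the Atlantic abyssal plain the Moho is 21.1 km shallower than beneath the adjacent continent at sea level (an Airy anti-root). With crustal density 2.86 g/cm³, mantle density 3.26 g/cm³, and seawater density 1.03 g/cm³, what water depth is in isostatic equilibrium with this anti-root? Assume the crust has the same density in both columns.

4.61 km

Replacing a thickness d of crust by seawater at the top must be balanced by replacing crust with mantle at the base: d (ρ_c − ρ_w) = a (ρ_m − ρ_c).
d = a (ρ_m − ρ_c)/(ρ_c − ρ_w) = 21.1 km × 0.4/1.83 = 4.61 km.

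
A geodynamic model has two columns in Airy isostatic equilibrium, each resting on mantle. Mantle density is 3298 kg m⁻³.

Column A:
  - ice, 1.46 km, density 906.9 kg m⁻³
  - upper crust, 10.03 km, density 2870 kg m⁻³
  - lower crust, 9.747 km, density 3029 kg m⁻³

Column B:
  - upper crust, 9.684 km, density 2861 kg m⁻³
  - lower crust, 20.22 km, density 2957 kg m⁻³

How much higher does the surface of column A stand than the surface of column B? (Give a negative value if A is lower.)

−0.219 km

For any compensation level in the mantle, the mantle terms cancel and isostasy reduces to e = (Σt_A − Σt_B) − (Σ(ρt)_A − Σ(ρt)_B) / ρ_m.
Σt_A = 21.237 km; Σt_B = 29.904 km; Σ(ρt)_A = 59633.837; Σ(ρt)_B = 87496.464 (in km·kg m⁻³).
e = (21.237 − 29.904) − (59633.837 − 87496.464) / 3298 = −0.219 km.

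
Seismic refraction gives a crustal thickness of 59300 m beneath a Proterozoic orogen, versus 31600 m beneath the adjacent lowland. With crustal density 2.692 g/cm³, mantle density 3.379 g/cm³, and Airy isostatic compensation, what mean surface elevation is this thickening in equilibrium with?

Excess crust Δ = 59300 m − 31600 m = 27700 m, split between elevation h and root r with h + r = Δ.
Airy balance ρ_c h = (ρ_m − ρ_c) r gives r = h ρ_c/(ρ_m − ρ_c), so h (1 + ρ_c/(ρ_m − ρ_c)) = Δ, i.e. h = Δ (ρ_m − ρ_c)/ρ_m.
h = 27700 m × 0.687/3.379 = 5630 m.

5630 m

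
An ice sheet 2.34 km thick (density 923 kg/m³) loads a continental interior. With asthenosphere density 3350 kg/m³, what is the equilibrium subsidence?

In Airy isostatic equilibrium: the ice load ρ_ice t is balanced by mantle displaced below, ρ_m s.
s = t ρ_ice / ρ_m = 2.34 km × 923/3350 = 0.645 km.

0.645 km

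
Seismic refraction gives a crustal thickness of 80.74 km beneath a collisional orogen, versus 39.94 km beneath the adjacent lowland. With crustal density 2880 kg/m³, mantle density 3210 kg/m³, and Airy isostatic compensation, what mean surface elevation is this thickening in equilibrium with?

4.19 km

Excess crust Δ = 80.74 km − 39.94 km = 40.8 km, split between elevation h and root r with h + r = Δ.
Airy balance ρ_c h = (ρ_m − ρ_c) r gives r = h ρ_c/(ρ_m − ρ_c), so h (1 + ρ_c/(ρ_m − ρ_c)) = Δ, i.e. h = Δ (ρ_m − ρ_c)/ρ_m.
h = 40.8 km × 330/3210 = 4.19 km.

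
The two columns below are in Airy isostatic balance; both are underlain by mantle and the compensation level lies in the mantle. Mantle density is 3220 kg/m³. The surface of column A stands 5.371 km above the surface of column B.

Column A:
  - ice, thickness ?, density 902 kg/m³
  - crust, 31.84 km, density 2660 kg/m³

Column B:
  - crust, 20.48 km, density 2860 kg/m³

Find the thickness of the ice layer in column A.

Take the compensation level at the base of the deeper column (depth z_c below the surface of column A) and equate Σ ρ_i t_i down to z_c; mantle fills any gap and the z_c terms cancel.
Column A: x×902 + 31.84×2660 + (z_c − 31.84 − x)×3220
Column B: 5.371×0 + 20.48×2860 + (z_c − 5.371 − 20.48)×3220
The z_c×3220 term appears on both sides and cancels. Collect the known terms of each column as K = Σ(ρt)_known − 3220 × (depth of known layers): K_A = 84694.4 − 3220×31.84 = −17830.4; K_B = 58572.8 − 3220×(5.371 + 20.48) = −24667.42.
Balance: K_A − x×(3220 − 902) = K_B, so x = (K_A − K_B)/(3220 − 902) = 6837.02/2318 = 2.95 km.

2.95 km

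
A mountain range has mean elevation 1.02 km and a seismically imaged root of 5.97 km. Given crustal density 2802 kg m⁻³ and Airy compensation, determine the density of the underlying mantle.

3280 kg m⁻³

Airy balance: ρ_c h = (ρ_m − ρ_c) r → ρ_m = ρ_c (1 + h/r).
ρ_m = 2802 × (1 + 1.02 km/5.97 km) = 3280 kg m⁻³.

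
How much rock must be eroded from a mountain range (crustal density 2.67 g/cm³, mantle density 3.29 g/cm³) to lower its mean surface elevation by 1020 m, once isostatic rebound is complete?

Net drop Δ = e − u = e − e ρ_c/ρ_m = e (ρ_m − ρ_c)/ρ_m.
e = Δ ρ_m/(ρ_m − ρ_c) = 1020 m × 3.29/0.62 = 5410 m.

5410 m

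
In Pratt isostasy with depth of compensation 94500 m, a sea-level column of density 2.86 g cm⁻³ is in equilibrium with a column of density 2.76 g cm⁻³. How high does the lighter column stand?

ρ_ref D = ρ (D + h) → h = D (ρ_ref − ρ)/ρ.
h = 94500 m × (2.86 − 2.76)/2.76 = 3420 m.

3420 m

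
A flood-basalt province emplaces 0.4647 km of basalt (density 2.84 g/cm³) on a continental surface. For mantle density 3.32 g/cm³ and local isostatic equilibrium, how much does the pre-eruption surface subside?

Subaerial loading: s = t ρ_load / ρ_m.
s = 0.4647 km × 2.84/3.32 = 0.398 km.

0.398 km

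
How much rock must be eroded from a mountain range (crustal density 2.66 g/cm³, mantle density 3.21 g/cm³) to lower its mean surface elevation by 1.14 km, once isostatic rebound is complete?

6.65 km

Net drop Δ = e − u = e − e ρ_c/ρ_m = e (ρ_m − ρ_c)/ρ_m.
e = Δ ρ_m/(ρ_m − ρ_c) = 1.14 km × 3.21/0.55 = 6.65 km.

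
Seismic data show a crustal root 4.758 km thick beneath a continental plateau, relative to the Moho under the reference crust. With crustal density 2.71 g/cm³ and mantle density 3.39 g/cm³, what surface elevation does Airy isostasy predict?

In Airy isostatic equilibrium: ρ_c h = (ρ_m − ρ_c) r.
h = r (ρ_m − ρ_c) / ρ_c = 4.758 km × (3.39 − 2.71) / 2.71 = 1.19 km.

1.19 km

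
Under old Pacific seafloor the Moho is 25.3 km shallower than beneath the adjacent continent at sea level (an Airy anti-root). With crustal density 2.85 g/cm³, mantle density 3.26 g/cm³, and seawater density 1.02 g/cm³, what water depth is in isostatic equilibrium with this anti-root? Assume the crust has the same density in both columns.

Replacing a thickness d of crust by seawater at the top must be balanced by replacing crust with mantle at the base: d (ρ_c − ρ_w) = a (ρ_m − ρ_c).
d = a (ρ_m − ρ_c)/(ρ_c − ρ_w) = 25.3 km × 0.41/1.83 = 5.67 km.

5.67 km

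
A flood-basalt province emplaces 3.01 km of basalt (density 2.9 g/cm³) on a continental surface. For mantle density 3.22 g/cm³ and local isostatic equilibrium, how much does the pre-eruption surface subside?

2.71 km

Subaerial loading: s = t ρ_load / ρ_m.
s = 3.01 km × 2.9/3.22 = 2.71 km.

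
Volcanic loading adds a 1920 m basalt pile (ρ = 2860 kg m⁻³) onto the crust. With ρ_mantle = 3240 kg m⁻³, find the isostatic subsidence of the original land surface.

Subaerial loading: s = t ρ_load / ρ_m.
s = 1920 m × 2860/3240 = 1690 m.

1690 m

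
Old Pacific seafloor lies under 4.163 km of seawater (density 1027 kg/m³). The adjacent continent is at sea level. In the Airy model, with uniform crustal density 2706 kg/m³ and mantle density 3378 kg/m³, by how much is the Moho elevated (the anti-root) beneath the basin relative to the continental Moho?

In Airy isostatic equilibrium: replacing crust with seawater at the top is compensated by replacing crust with mantle at the base: d (ρ_c − ρ_w) = a (ρ_m − ρ_c).
a = d (ρ_c − ρ_w)/(ρ_m − ρ_c) = 4.163 km × 1679/672 = 10.4 km.

10.4 km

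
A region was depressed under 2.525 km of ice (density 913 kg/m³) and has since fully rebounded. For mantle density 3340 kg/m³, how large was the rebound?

Removing the load lets mantle flow back in; uplift u satisfies ρ_ice t = ρ_m u.
u = t ρ_ice/ρ_m = 2.525 km × 913/3340 = 0.69 km.

0.69 km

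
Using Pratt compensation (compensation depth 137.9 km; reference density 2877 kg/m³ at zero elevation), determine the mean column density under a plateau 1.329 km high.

2850 kg/m³

Pratt balance: ρ_ref D = ρ (D + h).
ρ = ρ_ref D/(D + h) = 2877 × 137.9 km/(137.9 km + 1.329 km) = 2850 kg/m³.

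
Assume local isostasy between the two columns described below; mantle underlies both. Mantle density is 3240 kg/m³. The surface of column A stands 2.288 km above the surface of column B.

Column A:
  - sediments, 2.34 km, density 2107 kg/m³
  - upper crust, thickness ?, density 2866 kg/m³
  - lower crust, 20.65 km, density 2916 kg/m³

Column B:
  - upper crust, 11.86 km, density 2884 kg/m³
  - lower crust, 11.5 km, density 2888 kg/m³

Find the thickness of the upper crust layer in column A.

17 km

Take the compensation level at the base of the deeper column (depth z_c below the surface of column A) and equate Σ ρ_i t_i down to z_c; mantle fills any gap and the z_c terms cancel.
Column A: 2.34×2107 + x×2866 + 20.65×2916 + (z_c − 22.99 − x)×3240
Column B: 2.288×0 + 11.86×2884 + 11.5×2888 + (z_c − 2.288 − 23.36)×3240
The z_c×3240 term appears on both sides and cancels. Collect the known terms of each column as K = Σ(ρt)_known − 3240 × (depth of known layers): K_A = 65145.78 − 3240×22.99 = −9341.82; K_B = 67416.24 − 3240×(2.288 + 23.36) = −15683.28.
Balance: K_A − x×(3240 − 2866) = K_B, so x = (K_A − K_B)/(3240 − 2866) = 6341.46/374 = 17 km.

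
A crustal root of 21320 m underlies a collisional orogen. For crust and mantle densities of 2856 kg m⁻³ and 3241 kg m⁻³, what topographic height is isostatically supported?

2870 m

Isostatic balance requires: ρ_c h = (ρ_m − ρ_c) r.
h = r (ρ_m − ρ_c) / ρ_c = 21320 m × (3241 − 2856) / 2856 = 2870 m.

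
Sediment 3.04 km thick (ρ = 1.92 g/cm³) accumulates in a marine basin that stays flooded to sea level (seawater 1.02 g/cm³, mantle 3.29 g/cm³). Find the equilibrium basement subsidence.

1.21 km

Submarine loading: the sediment displaces seawater, and the subsidence is in turn flooded, so s (ρ_m − ρ_w) = t (ρ_sed − ρ_w).
s = 3.04 km × (1.92 − 1.02) / (3.29 − 1.02) = 1.21 km.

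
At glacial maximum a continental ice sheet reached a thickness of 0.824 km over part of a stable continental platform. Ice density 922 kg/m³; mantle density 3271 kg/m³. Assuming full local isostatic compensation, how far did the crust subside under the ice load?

0.232 km

In Airy isostatic equilibrium: the ice load ρ_ice t is balanced by mantle displaced below, ρ_m s.
s = t ρ_ice / ρ_m = 0.824 km × 922/3271 = 0.232 km.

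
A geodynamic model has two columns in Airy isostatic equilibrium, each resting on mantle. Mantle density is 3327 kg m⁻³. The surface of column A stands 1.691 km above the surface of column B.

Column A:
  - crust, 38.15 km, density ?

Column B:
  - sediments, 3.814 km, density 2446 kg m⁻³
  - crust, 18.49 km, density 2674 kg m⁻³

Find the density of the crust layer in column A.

2770 kg m⁻³

Take the compensation level at the base of the deeper column (depth z_c below the surface of column A) and equate Σ ρ_i t_i down to z_c; mantle fills any gap and the z_c terms cancel.
Column A: 38.15×ρ + (z_c − 38.15)×3327
Column B: 1.691×0 + 3.814×2446 + 18.49×2674 + (z_c − 1.691 − 22.304)×3327
The z_c×3327 term appears on both sides and cancels. Collect the known terms of each column as K = Σ(ρt)_known − 3327 × (depth of known layers): K_A = 0 − 3327×38.15 = −126925.05; K_B = 58771.304 − 3327×(1.691 + 22.304) = −21060.061.
Balance: K_A + 38.15×ρ = K_B, so ρ = (K_B − K_A)/38.15 = 105865/38.15 = 2770 kg m⁻³.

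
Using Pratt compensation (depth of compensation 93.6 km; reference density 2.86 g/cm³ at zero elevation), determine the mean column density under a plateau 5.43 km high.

Pratt balance: ρ_ref D = ρ (D + h).
ρ = ρ_ref D/(D + h) = 2.86 × 93.6 km/(93.6 km + 5.43 km) = 2.7 g/cm³.

2.7 g/cm³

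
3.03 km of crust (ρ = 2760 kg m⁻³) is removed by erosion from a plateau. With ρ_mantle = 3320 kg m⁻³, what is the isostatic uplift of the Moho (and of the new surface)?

2.52 km

Unloading: uplift u = e ρ_c/ρ_m = 3.03 km × 2760/3320 = 2.52 km.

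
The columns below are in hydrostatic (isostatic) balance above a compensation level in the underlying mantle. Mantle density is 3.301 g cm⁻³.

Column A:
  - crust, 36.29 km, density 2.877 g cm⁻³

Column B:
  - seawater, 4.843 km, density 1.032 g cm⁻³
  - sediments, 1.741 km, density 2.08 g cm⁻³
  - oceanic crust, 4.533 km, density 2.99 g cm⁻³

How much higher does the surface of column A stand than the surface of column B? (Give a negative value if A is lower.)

0.261 km

For any compensation level in the mantle, the mantle terms cancel and isostasy reduces to e = (Σt_A − Σt_B) − (Σ(ρt)_A − Σ(ρt)_B) / ρ_m.
Σt_A = 36.29 km; Σt_B = 11.117 km; Σ(ρt)_A = 104.40633; Σ(ρt)_B = 22.172926 (in km·g cm⁻³).
e = (36.29 − 11.117) − (104.40633 − 22.172926) / 3.301 = 0.261 km.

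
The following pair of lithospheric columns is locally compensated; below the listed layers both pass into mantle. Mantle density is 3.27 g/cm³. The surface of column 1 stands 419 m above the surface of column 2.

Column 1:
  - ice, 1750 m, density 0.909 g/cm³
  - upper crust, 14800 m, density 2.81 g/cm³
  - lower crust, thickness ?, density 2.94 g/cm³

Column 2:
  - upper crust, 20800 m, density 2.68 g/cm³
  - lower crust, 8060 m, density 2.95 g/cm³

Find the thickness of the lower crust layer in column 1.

Take the compensation level at the base of the deeper column (depth z_c below the surface of column 1) and equate Σ ρ_i t_i down to z_c; mantle fills any gap and the z_c terms cancel.
Column 1: 1750×0.909 + 14800×2.81 + x×2.94 + (z_c − 16550 − x)×3.27
Column 2: 419×0 + 20800×2.68 + 8060×2.95 + (z_c − 419 − 28860)×3.27
The z_c×3.27 term appears on both sides and cancels. Collect the known terms of each column as K = Σ(ρt)_known − 3.27 × (depth of known layers): K_1 = 43178.75 − 3.27×16550 = −10939.75; K_2 = 79521 − 3.27×(419 + 28860) = −16221.33.
Balance: K_1 − x×(3.27 − 2.94) = K_2, so x = (K_1 − K_2)/(3.27 − 2.94) = 5281.58/0.33 = 16000 m.

16000 m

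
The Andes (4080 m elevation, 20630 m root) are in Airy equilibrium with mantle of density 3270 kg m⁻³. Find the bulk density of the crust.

2730 kg m⁻³

ρ_c h = (ρ_m − ρ_c) r → ρ_c (h + r) = ρ_m r → ρ_c = ρ_m r / (h + r).
ρ_c = 3270 × 20630 m / (4080 m + 20630 m) = 2730 kg m⁻³.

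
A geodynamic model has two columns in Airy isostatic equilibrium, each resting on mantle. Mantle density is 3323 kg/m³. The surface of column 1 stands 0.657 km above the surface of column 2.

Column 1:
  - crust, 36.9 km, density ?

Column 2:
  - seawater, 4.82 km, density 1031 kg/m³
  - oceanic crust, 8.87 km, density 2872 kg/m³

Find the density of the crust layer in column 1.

Take the compensation level at the base of the deeper column (depth z_c below the surface of column 1) and equate Σ ρ_i t_i down to z_c; mantle fills any gap and the z_c terms cancel.
Column 1: 36.9×ρ + (z_c − 36.9)×3323
Column 2: 0.657×0 + 4.82×1031 + 8.87×2872 + (z_c − 0.657 − 13.69)×3323
The z_c×3323 term appears on both sides and cancels. Collect the known terms of each column as K = Σ(ρt)_known − 3323 × (depth of known layers): K_1 = 0 − 3323×36.9 = −122618.7; K_2 = 30444.06 − 3323×(0.657 + 13.69) = −17231.021.
Balance: K_1 + 36.9×ρ = K_2, so ρ = (K_2 − K_1)/36.9 = 105388/36.9 = 2860 kg/m³.

2860 kg/m³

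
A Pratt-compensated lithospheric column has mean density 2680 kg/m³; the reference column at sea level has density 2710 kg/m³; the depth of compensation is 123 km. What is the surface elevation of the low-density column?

ρ_ref D = ρ (D + h) → h = D (ρ_ref − ρ)/ρ.
h = 123 km × (2710 − 2680)/2680 = 1.38 km.

1.38 km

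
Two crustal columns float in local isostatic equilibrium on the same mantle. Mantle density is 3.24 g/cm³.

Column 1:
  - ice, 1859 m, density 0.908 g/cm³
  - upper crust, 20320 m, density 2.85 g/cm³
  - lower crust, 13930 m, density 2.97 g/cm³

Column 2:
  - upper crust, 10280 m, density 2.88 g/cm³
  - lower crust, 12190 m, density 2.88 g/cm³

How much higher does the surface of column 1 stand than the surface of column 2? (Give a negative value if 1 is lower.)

For any compensation level in the mantle, the mantle terms cancel and isostasy reduces to e = (Σt_1 − Σt_2) − (Σ(ρt)_1 − Σ(ρt)_2) / ρ_m.
Σt_1 = 36109 m; Σt_2 = 22470 m; Σ(ρt)_1 = 100972.072; Σ(ρt)_2 = 64713.6 (in m·g/cm³).
e = (36109 − 22470) − (100972.072 − 64713.6) / 3.24 = 2450 m.

2450 m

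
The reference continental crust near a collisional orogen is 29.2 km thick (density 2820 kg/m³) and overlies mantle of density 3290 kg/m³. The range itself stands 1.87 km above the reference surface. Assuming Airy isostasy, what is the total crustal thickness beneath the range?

42.3 km

Root depth r = h ρ_c / (ρ_m − ρ_c) = 1.87 km × 2820 / 470 = 11.22 km.
Total thickness = T + h + r = 29.2 km + 1.87 km + 11.22 km = 42.3 km.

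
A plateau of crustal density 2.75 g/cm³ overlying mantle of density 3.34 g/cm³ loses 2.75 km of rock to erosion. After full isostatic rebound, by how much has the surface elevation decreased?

Rebound u = e ρ_c/ρ_m = 2.75 km × 2.75/3.34 = 2.264 km.
Net surface drop = e − u = 2.75 km − 2.264 km = e (ρ_m − ρ_c)/ρ_m = 0.486 km.

0.486 km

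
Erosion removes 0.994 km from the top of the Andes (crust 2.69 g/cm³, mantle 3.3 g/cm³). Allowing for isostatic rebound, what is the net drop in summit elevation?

Rebound u = e ρ_c/ρ_m = 0.994 km × 2.69/3.3 = 0.8103 km.
Net surface drop = e − u = 0.994 km − 0.8103 km = e (ρ_m − ρ_c)/ρ_m = 0.184 km.

0.184 km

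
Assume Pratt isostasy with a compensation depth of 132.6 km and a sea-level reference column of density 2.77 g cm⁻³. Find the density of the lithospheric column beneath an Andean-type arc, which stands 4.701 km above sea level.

2.68 g cm⁻³

Pratt balance: ρ_ref D = ρ (D + h).
ρ = ρ_ref D/(D + h) = 2.77 × 132.6 km/(132.6 km + 4.701 km) = 2.68 g cm⁻³.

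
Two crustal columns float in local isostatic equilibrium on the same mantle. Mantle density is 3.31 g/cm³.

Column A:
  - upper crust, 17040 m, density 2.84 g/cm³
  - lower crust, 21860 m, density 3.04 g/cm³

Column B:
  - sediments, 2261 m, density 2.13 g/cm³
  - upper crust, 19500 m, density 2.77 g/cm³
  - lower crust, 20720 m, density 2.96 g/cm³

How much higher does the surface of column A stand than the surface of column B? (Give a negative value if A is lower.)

For any compensation level in the mantle, the mantle terms cancel and isostasy reduces to e = (Σt_A − Σt_B) − (Σ(ρt)_A − Σ(ρt)_B) / ρ_m.
Σt_A = 38900 m; Σt_B = 42481 m; Σ(ρt)_A = 114848; Σ(ρt)_B = 120162.13 (in m·g/cm³).
e = (38900 − 42481) − (114848 − 120162.13) / 3.31 = −1980 m.

−1980 m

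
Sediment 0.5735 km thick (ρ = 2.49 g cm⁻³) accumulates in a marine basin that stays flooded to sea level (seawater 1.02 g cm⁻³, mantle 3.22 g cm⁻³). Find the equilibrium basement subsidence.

0.383 km

Submarine loading: the sediment displaces seawater, and the subsidence is in turn flooded, so s (ρ_m − ρ_w) = t (ρ_sed − ρ_w).
s = 0.5735 km × (2.49 − 1.02) / (3.22 − 1.02) = 0.383 km.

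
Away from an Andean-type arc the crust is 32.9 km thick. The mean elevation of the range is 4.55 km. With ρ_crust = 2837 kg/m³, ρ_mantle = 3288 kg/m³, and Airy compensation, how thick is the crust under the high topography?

66.1 km

Root depth r = h ρ_c / (ρ_m − ρ_c) = 4.55 km × 2837 / 451 = 28.62 km.
Total thickness = T + h + r = 32.9 km + 4.55 km + 28.62 km = 66.1 km.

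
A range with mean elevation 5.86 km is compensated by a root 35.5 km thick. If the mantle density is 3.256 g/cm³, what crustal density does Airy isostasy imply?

ρ_c h = (ρ_m − ρ_c) r → ρ_c (h + r) = ρ_m r → ρ_c = ρ_m r / (h + r).
ρ_c = 3.256 × 35.5 km / (5.86 km + 35.5 km) = 2.79 g/cm³.

2.79 g/cm³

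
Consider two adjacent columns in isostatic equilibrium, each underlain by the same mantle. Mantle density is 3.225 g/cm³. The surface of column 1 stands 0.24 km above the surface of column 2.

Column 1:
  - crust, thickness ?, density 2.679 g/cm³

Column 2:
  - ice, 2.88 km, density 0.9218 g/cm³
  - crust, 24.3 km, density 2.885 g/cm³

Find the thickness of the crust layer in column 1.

Take the compensation level at the base of the deeper column (depth z_c below the surface of column 1) and equate Σ ρ_i t_i down to z_c; mantle fills any gap and the z_c terms cancel.
Column 1: x×2.679 + (z_c − 0 − x)×3.225
Column 2: 0.24×0 + 2.88×0.9218 + 24.3×2.885 + (z_c − 0.24 − 27.18)×3.225
The z_c×3.225 term appears on both sides and cancels. Collect the known terms of each column as K = Σ(ρt)_known − 3.225 × (depth of known layers): K_1 = 0 − 3.225×0 = 0; K_2 = 72.760284 − 3.225×(0.24 + 27.18) = −15.669216.
Balance: K_1 − x×(3.225 − 2.679) = K_2, so x = (K_1 − K_2)/(3.225 − 2.679) = 15.6692/0.546 = 28.7 km.

28.7 km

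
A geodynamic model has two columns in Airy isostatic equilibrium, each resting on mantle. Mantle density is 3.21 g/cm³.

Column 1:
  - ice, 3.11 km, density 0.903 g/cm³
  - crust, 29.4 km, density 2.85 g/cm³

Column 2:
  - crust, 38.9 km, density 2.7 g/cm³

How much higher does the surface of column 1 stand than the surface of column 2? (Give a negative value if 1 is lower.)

For any compensation level in the mantle, the mantle terms cancel and isostasy reduces to e = (Σt_1 − Σt_2) − (Σ(ρt)_1 − Σ(ρt)_2) / ρ_m.
Σt_1 = 32.51 km; Σt_2 = 38.9 km; Σ(ρt)_1 = 86.59833; Σ(ρt)_2 = 105.03 (in km·g/cm³).
e = (32.51 − 38.9) − (86.59833 − 105.03) / 3.21 = −0.648 km.

−0.648 km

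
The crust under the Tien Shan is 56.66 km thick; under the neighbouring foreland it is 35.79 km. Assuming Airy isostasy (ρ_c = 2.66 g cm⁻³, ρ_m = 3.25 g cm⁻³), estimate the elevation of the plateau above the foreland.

3.79 km

Excess crust Δ = 56.66 km − 35.79 km = 20.87 km, split between elevation h and root r with h + r = Δ.
Airy balance ρ_c h = (ρ_m − ρ_c) r gives r = h ρ_c/(ρ_m − ρ_c), so h (1 + ρ_c/(ρ_m − ρ_c)) = Δ, i.e. h = Δ (ρ_m − ρ_c)/ρ_m.
h = 20.87 km × 0.59/3.25 = 3.79 km.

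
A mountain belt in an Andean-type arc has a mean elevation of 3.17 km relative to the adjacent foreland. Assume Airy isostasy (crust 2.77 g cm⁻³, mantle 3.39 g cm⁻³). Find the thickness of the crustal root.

14.2 km

For local isostatic compensation: the weight of the topography is balanced by the buoyancy of the root, ρ_c h = (ρ_m − ρ_c) r.
r = h · ρ_c / (ρ_m − ρ_c) = 3.17 km × 2.77 / (3.39 − 2.77) = 14.2 km.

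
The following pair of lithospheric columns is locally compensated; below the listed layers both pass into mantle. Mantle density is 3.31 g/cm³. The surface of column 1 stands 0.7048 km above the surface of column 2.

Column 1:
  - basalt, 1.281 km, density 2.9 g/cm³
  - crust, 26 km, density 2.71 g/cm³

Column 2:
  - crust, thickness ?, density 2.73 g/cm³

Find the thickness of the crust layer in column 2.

Take the compensation level at the base of the deeper column (depth z_c below the surface of column 1) and equate Σ ρ_i t_i down to z_c; mantle fills any gap and the z_c terms cancel.
Column 1: 1.281×2.9 + 26×2.71 + (z_c − 27.281)×3.31
Column 2: 0.7048×0 + x×2.73 + (z_c − 0.7048 − 0 − x)×3.31
The z_c×3.31 term appears on both sides and cancels. Collect the known terms of each column as K = Σ(ρt)_known − 3.31 × (depth of known layers): K_1 = 74.1749 − 3.31×27.281 = −16.12521; K_2 = 0 − 3.31×(0.7048 + 0) = −2.332888.
Balance: K_1 = K_2 − x×(3.31 − 2.73), so x = (K_2 − K_1)/(3.31 − 2.73) = 13.7923/0.58 = 23.8 km.

23.8 km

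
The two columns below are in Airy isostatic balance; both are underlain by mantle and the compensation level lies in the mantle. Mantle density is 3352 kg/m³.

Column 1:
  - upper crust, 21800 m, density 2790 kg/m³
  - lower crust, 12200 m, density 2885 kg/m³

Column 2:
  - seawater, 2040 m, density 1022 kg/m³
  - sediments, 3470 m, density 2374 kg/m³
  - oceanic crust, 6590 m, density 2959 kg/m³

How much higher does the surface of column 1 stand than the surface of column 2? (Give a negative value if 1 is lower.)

For any compensation level in the mantle, the mantle terms cancel and isostasy reduces to e = (Σt_1 − Σt_2) − (Σ(ρt)_1 − Σ(ρt)_2) / ρ_m.
Σt_1 = 34000 m; Σt_2 = 12100 m; Σ(ρt)_1 = 96019000; Σ(ρt)_2 = 29822470 (in m·kg/m³).
e = (34000 − 12100) − (96019000 − 29822470) / 3352 = 2150 m.

2150 m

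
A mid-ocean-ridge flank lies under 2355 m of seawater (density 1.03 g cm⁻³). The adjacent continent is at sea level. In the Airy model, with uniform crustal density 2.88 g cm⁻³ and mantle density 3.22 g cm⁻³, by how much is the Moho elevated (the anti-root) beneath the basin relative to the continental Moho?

12800 m

By Archimedes' principle applied to the lithosphere: replacing crust with seawater at the top is compensated by replacing crust with mantle at the base: d (ρ_c − ρ_w) = a (ρ_m − ρ_c).
a = d (ρ_c − ρ_w)/(ρ_m − ρ_c) = 2355 m × 1.85/0.34 = 12800 m.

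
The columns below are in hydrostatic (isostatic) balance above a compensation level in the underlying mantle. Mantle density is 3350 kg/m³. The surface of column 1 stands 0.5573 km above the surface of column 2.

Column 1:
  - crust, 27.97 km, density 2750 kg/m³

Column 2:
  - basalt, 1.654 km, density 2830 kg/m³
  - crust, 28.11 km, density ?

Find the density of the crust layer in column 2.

2850 kg/m³

Take the compensation level at the base of the deeper column (depth z_c below the surface of column 1) and equate Σ ρ_i t_i down to z_c; mantle fills any gap and the z_c terms cancel.
Column 1: 27.97×2750 + (z_c − 27.97)×3350
Column 2: 0.5573×0 + 1.654×2830 + 28.11×ρ + (z_c − 0.5573 − 29.764)×3350
The z_c×3350 term appears on both sides and cancels. Collect the known terms of each column as K = Σ(ρt)_known − 3350 × (depth of known layers): K_1 = 76917.5 − 3350×27.97 = −16782; K_2 = 4680.82 − 3350×(0.5573 + 29.764) = −96895.535.
Balance: K_1 = K_2 + 28.11×ρ, so ρ = (K_1 − K_2)/28.11 = 80113.5/28.11 = 2850 kg/m³.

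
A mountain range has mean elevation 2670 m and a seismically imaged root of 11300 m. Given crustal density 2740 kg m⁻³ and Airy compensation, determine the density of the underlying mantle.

3390 kg m⁻³

Airy balance: ρ_c h = (ρ_m − ρ_c) r → ρ_m = ρ_c (1 + h/r).
ρ_m = 2740 × (1 + 2670 m/11300 m) = 3390 kg m⁻³.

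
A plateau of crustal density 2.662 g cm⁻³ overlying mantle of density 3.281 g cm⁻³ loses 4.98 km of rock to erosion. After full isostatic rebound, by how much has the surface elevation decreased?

0.94 km

Rebound u = e ρ_c/ρ_m = 4.98 km × 2.662/3.281 = 4.04 km.
Net surface drop = e − u = 4.98 km − 4.04 km = e (ρ_m − ρ_c)/ρ_m = 0.94 km.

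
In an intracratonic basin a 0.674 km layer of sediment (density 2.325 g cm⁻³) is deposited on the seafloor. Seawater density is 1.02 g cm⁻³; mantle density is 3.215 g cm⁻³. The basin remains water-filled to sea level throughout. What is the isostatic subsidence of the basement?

Submarine loading: the sediment displaces seawater, and the subsidence is in turn flooded, so s (ρ_m − ρ_w) = t (ρ_sed − ρ_w).
s = 0.674 km × (2.325 − 1.02) / (3.215 − 1.02) = 0.401 km.

0.401 km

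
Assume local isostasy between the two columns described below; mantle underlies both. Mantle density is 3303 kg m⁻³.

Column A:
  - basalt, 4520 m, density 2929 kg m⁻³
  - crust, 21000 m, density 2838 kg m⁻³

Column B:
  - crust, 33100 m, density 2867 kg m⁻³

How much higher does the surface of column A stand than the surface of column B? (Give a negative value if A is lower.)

For any compensation level in the mantle, the mantle terms cancel and isostasy reduces to e = (Σt_A − Σt_B) − (Σ(ρt)_A − Σ(ρt)_B) / ρ_m.
Σt_A = 25520 m; Σt_B = 33100 m; Σ(ρt)_A = 72837080; Σ(ρt)_B = 94897700 (in m·kg m⁻³).
e = (25520 − 33100) − (72837080 − 94897700) / 3303 = −901 m.

−901 m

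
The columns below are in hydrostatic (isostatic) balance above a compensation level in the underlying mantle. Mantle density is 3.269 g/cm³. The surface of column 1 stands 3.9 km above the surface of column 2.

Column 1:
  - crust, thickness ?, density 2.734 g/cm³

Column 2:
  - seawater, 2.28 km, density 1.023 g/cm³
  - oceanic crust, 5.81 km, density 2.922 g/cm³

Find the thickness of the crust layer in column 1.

Take the compensation level at the base of the deeper column (depth z_c below the surface of column 1) and equate Σ ρ_i t_i down to z_c; mantle fills any gap and the z_c terms cancel.
Column 1: x×2.734 + (z_c − 0 − x)×3.269
Column 2: 3.9×0 + 2.28×1.023 + 5.81×2.922 + (z_c − 3.9 − 8.09)×3.269
The z_c×3.269 term appears on both sides and cancels. Collect the known terms of each column as K = Σ(ρt)_known − 3.269 × (depth of known layers): K_1 = 0 − 3.269×0 = 0; K_2 = 19.30926 − 3.269×(3.9 + 8.09) = −19.88605.
Balance: K_1 − x×(3.269 − 2.734) = K_2, so x = (K_1 − K_2)/(3.269 − 2.734) = 19.886/0.535 = 37.2 km.

37.2 km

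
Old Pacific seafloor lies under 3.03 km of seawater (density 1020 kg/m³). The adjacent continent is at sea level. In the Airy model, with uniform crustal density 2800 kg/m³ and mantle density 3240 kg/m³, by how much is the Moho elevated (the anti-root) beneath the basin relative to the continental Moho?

12.3 km

For local isostatic compensation: replacing crust with seawater at the top is compensated by replacing crust with mantle at the base: d (ρ_c − ρ_w) = a (ρ_m − ρ_c).
a = d (ρ_c − ρ_w)/(ρ_m − ρ_c) = 3.03 km × 1780/440 = 12.3 km.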